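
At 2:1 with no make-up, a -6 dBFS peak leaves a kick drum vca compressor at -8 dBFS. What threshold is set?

Input is 4 dB above T (since output overshoot × R = input overshoot: (-8 − T)·2 = -6 − T gives T = -10 dBFS).
Check: -10 + (-6 − (-10))/2 = -10 + 2 = -8 dBFS. ✓

-10 dBFS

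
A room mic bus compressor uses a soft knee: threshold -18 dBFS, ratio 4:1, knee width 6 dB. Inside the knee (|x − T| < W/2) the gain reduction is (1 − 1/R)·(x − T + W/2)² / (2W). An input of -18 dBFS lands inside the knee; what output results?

-18.5625 dBFS

x − T + W/2 = -18 − (-18) + 3 = 3.
GR = (1 − 1/4) × 3² / 12 = 0.75 × 9 / 12 = 0.5625 dB.
Output = -18 − 0.5625 = -18.5625 dBFS.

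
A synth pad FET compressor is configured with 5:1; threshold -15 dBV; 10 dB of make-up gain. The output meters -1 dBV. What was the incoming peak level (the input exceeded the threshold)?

Before make-up, the level was -1 − 10 = -11 dBV.
The compressed level sits -11 − (-15) = 4 dB over threshold.
Input overshoot = R × output overshoot = 20 dB → input = -15 + 20 = 5 dBV.

5 dBV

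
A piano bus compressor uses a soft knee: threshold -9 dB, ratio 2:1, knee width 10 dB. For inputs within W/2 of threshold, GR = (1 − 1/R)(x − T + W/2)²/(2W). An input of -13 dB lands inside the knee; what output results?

x − T + W/2 = -13 − (-9) + 5 = 1.
GR = (1 − 1/2) × 1² / 20 = 0.5 × 1 / 20 = 0.025 dB.
Output = -13 − 0.025 = -13.025 dB.

-13.025 dB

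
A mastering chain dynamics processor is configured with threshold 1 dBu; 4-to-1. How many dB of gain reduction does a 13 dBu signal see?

The signal is 12 dB above threshold.
At 4:1, output sits 12/4 = 3 dB above threshold.
So the signal is attenuated by 12 − 3 = 9 dB.

9 dB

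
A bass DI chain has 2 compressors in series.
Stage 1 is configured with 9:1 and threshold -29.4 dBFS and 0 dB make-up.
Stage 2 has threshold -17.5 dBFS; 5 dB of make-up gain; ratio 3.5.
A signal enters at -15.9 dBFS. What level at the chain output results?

-22.9 dBFS

Stage 1: 13.5 dB above -29.4 dBFS, reduced 9:1 to 1.5 dB above → -27.9 dBFS.
Stage 2: below threshold (-27.9 ≤ -17.5); passes unchanged; make-up brings it to -22.9 dBFS.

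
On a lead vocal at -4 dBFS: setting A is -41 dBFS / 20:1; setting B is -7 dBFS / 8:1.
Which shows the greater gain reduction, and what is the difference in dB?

A: 37 dB over, compressed to 1.85 dB over, so 35.15 dB of GR.
B: 3 dB over, compressed to 0.375 dB over, so 2.625 dB of GR.
Difference: 32.525 dB in favour of A.

A, by 32.525 dB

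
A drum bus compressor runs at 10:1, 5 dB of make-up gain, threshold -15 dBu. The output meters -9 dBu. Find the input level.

-5 dBu

Stripping the +5 dB make-up gives -14 dBu at the gain stage.
That's 1 dB above the -15 dBu threshold.
Input overshoot = R × output overshoot = 10 dB → input = -15 + 10 = -5 dBu.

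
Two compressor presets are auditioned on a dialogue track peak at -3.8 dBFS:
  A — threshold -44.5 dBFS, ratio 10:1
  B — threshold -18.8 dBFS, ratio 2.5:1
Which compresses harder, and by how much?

A, by 27.63 dB

A: 40.7 dB over, compressed to 4.07 dB over, so 36.63 dB of GR.
B: 15 dB over, compressed to 6 dB over, so 9 dB of GR.
A reduces 27.63 dB more.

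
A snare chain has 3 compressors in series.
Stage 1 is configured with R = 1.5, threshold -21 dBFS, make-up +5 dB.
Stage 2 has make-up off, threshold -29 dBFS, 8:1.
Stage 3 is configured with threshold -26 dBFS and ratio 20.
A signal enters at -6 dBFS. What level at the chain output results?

Stage 1: -6 dBFS is 15 dB over -21 dBFS; at 1.5:1 that becomes 10 dB over, giving -11 dBFS; +5 dB make-up → -6 dBFS.
Stage 2: -6 dBFS is 23 dB over -29 dBFS; at 8:1 that becomes 2.875 dB over, giving -26.125 dBFS.
Stage 3: -26.125 dBFS ≤ -26 dBFS, so stage 3 doesn't engage; output -26.125 dBFS.

-26.125 dBFS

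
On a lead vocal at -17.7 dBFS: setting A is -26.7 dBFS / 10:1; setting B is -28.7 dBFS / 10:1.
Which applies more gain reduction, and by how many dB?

A: GR = 9 − 9/10 = 8.1 dB.
B: GR = 11 − 11/10 = 9.9 dB.
B reduces 1.8 dB more.

B, by 1.8 dB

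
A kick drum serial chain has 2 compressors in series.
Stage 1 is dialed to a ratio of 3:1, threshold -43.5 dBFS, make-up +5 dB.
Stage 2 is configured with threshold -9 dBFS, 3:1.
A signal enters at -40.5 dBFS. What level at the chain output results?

-37.5 dBFS

Stage 1: -40.5 dBFS is 3 dB over -43.5 dBFS; at 3:1 that becomes 1 dB over, giving -42.5 dBFS; +5 dB make-up → -37.5 dBFS.
Stage 2: below threshold (-37.5 ≤ -9); passes unchanged; output -37.5 dBFS.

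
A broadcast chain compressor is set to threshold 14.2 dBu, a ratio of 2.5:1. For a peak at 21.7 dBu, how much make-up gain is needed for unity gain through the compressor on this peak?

4.5 dB

Without make-up, output = threshold + overshoot/2.5 = 14.2 + 3 = 17.2 dBu.
Gap to target: 4.5 dB.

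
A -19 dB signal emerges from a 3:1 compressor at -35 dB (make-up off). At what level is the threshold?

-43 dB

Input is 24 dB above T (since output overshoot × R = input overshoot: (-35 − T)·3 = -19 − T gives T = -43 dB).
Check: -43 + (-19 − (-43))/3 = -43 + 8 = -35 dB. ✓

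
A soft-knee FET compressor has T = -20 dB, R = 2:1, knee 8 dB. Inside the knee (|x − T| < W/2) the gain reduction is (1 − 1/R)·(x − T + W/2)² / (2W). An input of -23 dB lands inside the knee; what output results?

x − T + W/2 = -23 − (-20) + 4 = 1.
GR = (1 − 1/2) × 1² / 16 = 0.5 × 1 / 16 = 0.03125 dB.
Output = -23 − 0.03125 = -23.03125 dB.

-23.03125 dB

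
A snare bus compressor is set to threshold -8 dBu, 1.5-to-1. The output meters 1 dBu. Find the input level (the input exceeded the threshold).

Post-compression overshoot = 1 − (-8) = 9 dB.
Input overshoot = R × output overshoot = 13.5 dB → input = -8 + 13.5 = 5.5 dBu.

5.5 dBu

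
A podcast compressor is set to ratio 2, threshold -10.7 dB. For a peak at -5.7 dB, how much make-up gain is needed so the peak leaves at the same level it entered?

Without make-up, output = threshold + overshoot/2 = -10.7 + 2.5 = -8.2 dB.
Gap to target: 2.5 dB.

2.5 dB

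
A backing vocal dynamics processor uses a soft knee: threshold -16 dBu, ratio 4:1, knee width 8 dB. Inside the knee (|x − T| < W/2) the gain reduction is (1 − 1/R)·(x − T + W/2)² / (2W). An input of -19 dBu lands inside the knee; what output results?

x − T + W/2 = -19 − (-16) + 4 = 1.
GR = (1 − 1/4) × 1² / 16 = 0.75 × 1 / 16 = 0.046875 dB.
Output = -19 − 0.046875 = -19.046875 dBu.

-19.046875 dBu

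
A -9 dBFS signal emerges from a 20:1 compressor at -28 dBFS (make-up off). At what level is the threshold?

Gain reduction = -9 − (-28) = 19 dB; output overshoot = GR / (R − 1) = 19 / 19 = 1 dB.
Threshold = output − output overshoot = -28 − 1 = -29 dBFS.

-29 dBFS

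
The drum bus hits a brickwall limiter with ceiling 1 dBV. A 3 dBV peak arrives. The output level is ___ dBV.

1 dBV

The limiter clamps the peak to its 1 dBV ceiling.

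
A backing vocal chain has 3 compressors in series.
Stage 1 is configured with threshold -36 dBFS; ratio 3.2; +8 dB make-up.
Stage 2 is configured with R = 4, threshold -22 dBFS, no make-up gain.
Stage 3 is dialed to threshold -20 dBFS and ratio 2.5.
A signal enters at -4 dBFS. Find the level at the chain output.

-21 dBFS

Stage 1: overshoot 32 dB → 32/3.2 = 10 dB → -26 dBFS; +8 dB make-up → -18 dBFS.
Stage 2: overshoot 4 dB → 4/4 = 1 dB → -21 dBFS.
Stage 3: below threshold (-21 ≤ -20); passes unchanged; output -21 dBFS.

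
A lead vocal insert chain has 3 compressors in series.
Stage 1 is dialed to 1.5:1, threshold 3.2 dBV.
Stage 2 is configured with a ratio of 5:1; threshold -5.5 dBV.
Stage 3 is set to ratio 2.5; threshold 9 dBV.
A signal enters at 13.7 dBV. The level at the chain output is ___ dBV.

Stage 1: 13.7 dBV is 10.5 dB over 3.2 dBV; at 1.5:1 that becomes 7 dB over, giving 10.2 dBV.
Stage 2: 10.2 dBV is 15.7 dB over -5.5 dBV; at 5:1 that becomes 3.14 dB over, giving -2.36 dBV.
Stage 3: -2.36 dBV is at or below the 9 dBV threshold — no compression; output -2.36 dBV.

-2.36 dBV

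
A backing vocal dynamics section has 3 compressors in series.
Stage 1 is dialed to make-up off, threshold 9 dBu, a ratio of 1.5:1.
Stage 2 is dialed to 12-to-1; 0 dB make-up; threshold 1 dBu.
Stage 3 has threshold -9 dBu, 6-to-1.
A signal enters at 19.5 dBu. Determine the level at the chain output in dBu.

-7.125 dBu

Stage 1: 10.5 dB above 9 dBu, reduced 1.5:1 to 7 dB above → 16 dBu.
Stage 2: overshoot 15 dB → 15/12 = 1.25 dB → 2.25 dBu.
Stage 3: 2.25 dBu is 11.25 dB over -9 dBu; at 6:1 that becomes 1.875 dB over, giving -7.125 dBu.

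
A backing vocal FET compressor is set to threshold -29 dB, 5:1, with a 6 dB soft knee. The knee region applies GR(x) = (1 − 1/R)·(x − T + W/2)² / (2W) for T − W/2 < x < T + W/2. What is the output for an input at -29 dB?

x − T + W/2 = -29 − (-29) + 3 = 3.
GR = (1 − 1/5) × 3² / 12 = 0.8 × 9 / 12 = 0.6 dB.
Output = -29 − 0.6 = -29.6 dB.

-29.6 dB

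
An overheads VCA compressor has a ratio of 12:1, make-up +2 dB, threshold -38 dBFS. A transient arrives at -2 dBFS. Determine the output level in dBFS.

-33 dBFS

Overshoot: -2 − (-38) = 36 dB.
The 36 dB excess becomes 3 dB after 12:1 reduction.
That puts the output at -35 dBFS; make-up adds 2 dB, giving -33 dBFS.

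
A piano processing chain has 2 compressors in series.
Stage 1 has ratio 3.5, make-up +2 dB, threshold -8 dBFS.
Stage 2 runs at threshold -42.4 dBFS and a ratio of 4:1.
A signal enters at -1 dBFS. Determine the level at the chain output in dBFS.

-32.8 dBFS

Stage 1: 7 dB above -8 dBFS, reduced 3.5:1 to 2 dB above → -6 dBFS; +2 dB make-up → -4 dBFS.
Stage 2: -4 dBFS is 38.4 dB over -42.4 dBFS; at 4:1 that becomes 9.6 dB over, giving -32.8 dBFS.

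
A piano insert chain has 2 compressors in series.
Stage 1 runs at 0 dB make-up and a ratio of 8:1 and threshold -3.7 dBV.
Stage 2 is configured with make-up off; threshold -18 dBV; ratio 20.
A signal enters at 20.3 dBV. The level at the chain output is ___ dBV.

Stage 1: 20.3 dBV is 24 dB over -3.7 dBV; at 8:1 that becomes 3 dB over, giving -0.7 dBV.
Stage 2: 17.3 dB above -18 dBV, reduced 20:1 to 0.865 dB above → -17.135 dBV.

-17.135 dBV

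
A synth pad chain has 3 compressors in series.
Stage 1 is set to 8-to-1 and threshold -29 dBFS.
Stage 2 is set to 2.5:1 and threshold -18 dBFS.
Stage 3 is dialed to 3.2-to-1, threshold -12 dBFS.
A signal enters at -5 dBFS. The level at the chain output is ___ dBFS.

Stage 1: -5 dBFS is 24 dB over -29 dBFS; at 8:1 that becomes 3 dB over, giving -26 dBFS.
Stage 2: below threshold (-26 ≤ -18); passes unchanged; output -26 dBFS.
Stage 3: below threshold (-26 ≤ -12); passes unchanged; output -26 dBFS.

-26 dBFS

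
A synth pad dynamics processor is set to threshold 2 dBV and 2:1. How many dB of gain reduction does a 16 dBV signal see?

16 dBV exceeds the threshold by 14 dB.
A 2:1 ratio leaves 7 dB of that excess.
So the signal is attenuated by 14 − 7 = 7 dB.

7 dB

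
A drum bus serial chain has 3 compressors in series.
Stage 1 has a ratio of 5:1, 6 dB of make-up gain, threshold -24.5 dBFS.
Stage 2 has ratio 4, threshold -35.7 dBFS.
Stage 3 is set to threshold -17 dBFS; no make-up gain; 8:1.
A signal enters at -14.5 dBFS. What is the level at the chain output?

Stage 1: overshoot 10 dB → 10/5 = 2 dB → -22.5 dBFS; +6 dB make-up → -16.5 dBFS.
Stage 2: -16.5 dBFS is 19.2 dB over -35.7 dBFS; at 4:1 that becomes 4.8 dB over, giving -30.9 dBFS.
Stage 3: below threshold (-30.9 ≤ -17); passes unchanged; output -30.9 dBFS.

-30.9 dBFS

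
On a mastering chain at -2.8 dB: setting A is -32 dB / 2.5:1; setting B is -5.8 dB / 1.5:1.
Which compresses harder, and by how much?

A: overshoot 29.2 dB → output overshoot 11.68 dB → GR 17.52 dB.
B: overshoot 3 dB → output overshoot 2 dB → GR 1 dB.
A applies 16.52 dB more gain reduction.

A, by 16.52 dB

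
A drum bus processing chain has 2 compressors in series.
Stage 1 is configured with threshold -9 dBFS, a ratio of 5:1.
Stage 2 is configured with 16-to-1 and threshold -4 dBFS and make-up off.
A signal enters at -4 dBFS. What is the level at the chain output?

Stage 1: overshoot 5 dB → 5/5 = 1 dB → -8 dBFS.
Stage 2: below threshold (-8 ≤ -4); passes unchanged; output -8 dBFS.

-8 dBFS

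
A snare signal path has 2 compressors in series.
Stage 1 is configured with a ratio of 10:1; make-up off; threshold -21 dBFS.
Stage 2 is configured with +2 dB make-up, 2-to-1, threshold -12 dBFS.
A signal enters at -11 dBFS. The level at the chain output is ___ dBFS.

-18 dBFS

Stage 1: 10 dB above -21 dBFS, reduced 10:1 to 1 dB above → -20 dBFS.
Stage 2: -20 dBFS ≤ -12 dBFS, so stage 2 doesn't engage; make-up brings it to -18 dBFS.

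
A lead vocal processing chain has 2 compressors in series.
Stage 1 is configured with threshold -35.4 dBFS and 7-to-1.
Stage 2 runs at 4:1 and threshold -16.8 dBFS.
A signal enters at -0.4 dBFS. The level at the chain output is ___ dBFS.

-30.4 dBFS

Stage 1: overshoot 35 dB → 35/7 = 5 dB → -30.4 dBFS.
Stage 2: below threshold (-30.4 ≤ -16.8); passes unchanged; output -30.4 dBFS.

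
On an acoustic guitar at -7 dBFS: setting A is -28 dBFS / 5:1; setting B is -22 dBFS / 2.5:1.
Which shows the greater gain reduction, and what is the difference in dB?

A: GR = 21 − 21/5 = 16.8 dB.
B: GR = 15 − 15/2.5 = 9 dB.
A reduces 7.8 dB more.

A, by 7.8 dB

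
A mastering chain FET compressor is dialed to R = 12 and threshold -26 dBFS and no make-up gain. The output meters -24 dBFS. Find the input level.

-2 dBFS

Post-compression overshoot = -24 − (-26) = 2 dB.
Undo the ratio: input overshoot = 2 × 12 = 24 dB, giving input = -2 dBFS.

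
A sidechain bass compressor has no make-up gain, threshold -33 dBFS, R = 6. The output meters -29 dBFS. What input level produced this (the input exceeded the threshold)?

Post-compression overshoot = -29 − (-33) = 4 dB.
Undo the ratio: input overshoot = 4 × 6 = 24 dB, giving input = -9 dBFS.

-9 dBFS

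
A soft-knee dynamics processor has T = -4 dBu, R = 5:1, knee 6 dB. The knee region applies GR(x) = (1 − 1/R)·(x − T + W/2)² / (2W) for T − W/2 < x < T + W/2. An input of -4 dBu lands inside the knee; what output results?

x − T + W/2 = -4 − (-4) + 3 = 3.
GR = (1 − 1/5) × 3² / 12 = 0.8 × 9 / 12 = 0.6 dB.
Output = -4 − 0.6 = -4.6 dBu.

-4.6 dBu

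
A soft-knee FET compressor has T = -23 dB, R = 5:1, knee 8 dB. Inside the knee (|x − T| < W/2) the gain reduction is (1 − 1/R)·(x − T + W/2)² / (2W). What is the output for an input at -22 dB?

-23.25 dB

x − T + W/2 = -22 − (-23) + 4 = 5.
GR = (1 − 1/5) × 5² / 16 = 0.8 × 25 / 16 = 1.25 dB.
Output = -22 − 1.25 = -23.25 dB.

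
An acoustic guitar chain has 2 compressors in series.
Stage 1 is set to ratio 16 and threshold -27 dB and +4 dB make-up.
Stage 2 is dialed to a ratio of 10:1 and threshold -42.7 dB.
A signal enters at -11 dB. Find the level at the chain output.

Stage 1: overshoot 16 dB → 16/16 = 1 dB → -26 dB; +4 dB make-up → -22 dB.
Stage 2: -22 dB is 20.7 dB over -42.7 dB; at 10:1 that becomes 2.07 dB over, giving -40.63 dB.

-40.63 dB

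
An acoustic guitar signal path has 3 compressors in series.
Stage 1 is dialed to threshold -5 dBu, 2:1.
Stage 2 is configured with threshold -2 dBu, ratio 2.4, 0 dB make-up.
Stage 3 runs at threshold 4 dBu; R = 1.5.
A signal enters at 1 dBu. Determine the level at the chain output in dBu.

Stage 1: 1 dBu is 6 dB over -5 dBu; at 2:1 that becomes 3 dB over, giving -2 dBu.
Stage 2: below threshold (-2 ≤ -2); passes unchanged; output -2 dBu.
Stage 3: -2 dBu is at or below the 4 dBu threshold — no compression; output -2 dBu.

-2 dBu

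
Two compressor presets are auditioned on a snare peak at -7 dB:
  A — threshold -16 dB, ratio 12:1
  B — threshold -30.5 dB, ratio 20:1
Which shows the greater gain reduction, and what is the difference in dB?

B, by 14.075 dB

A: overshoot 9 dB → output overshoot 0.75 dB → GR 8.25 dB.
B: overshoot 23.5 dB → output overshoot 1.175 dB → GR 22.325 dB.
Difference: 14.075 dB in favour of B.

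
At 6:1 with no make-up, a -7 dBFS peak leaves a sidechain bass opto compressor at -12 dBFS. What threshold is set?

Gain reduction = -7 − (-12) = 5 dB; output overshoot = GR / (R − 1) = 5 / 5 = 1 dB.
Threshold = output − output overshoot = -12 − 1 = -13 dBFS.

-13 dBFS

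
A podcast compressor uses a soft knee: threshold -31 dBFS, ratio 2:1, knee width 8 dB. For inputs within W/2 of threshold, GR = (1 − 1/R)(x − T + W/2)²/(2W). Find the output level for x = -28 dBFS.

-29.53125 dBFS

x − T + W/2 = -28 − (-31) + 4 = 7.
GR = (1 − 1/2) × 7² / 16 = 0.5 × 49 / 16 = 1.53125 dB.
Output = -28 − 1.53125 = -29.53125 dBFS.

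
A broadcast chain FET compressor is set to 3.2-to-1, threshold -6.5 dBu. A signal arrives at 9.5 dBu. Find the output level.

Overshoot: 9.5 − (-6.5) = 16 dB.
At 3.2:1 the overshoot is divided by 3.2, leaving 5 dB above threshold.
Output = -6.5 + 5 = -1.5 dBu.

-1.5 dBu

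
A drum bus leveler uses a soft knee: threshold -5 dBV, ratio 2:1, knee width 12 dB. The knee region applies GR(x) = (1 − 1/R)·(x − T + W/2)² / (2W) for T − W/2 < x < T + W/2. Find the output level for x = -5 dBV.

x − T + W/2 = -5 − (-5) + 6 = 6.
GR = (1 − 1/2) × 6² / 24 = 0.5 × 36 / 24 = 0.75 dB.
Output = -5 − 0.75 = -5.75 dBV.

-5.75 dBV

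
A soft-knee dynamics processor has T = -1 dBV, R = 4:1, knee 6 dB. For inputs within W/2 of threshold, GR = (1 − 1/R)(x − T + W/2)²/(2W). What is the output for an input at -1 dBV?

x − T + W/2 = -1 − (-1) + 3 = 3.
GR = (1 − 1/4) × 3² / 12 = 0.75 × 9 / 12 = 0.5625 dB.
Output = -1 − 0.5625 = -1.5625 dBV.

-1.5625 dBV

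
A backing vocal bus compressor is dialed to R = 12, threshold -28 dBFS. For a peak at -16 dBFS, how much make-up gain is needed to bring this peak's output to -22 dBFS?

Overshoot 12 dB → 12/12 = 1 dB after compression, so the compressed level is -28 + 1 = -27 dBFS.
Make-up = target − compressed = -22 − (-27) = 5 dB.

5 dB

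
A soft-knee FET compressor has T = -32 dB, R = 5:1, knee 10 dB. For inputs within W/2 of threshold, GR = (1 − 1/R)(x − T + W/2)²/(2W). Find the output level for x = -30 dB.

x − T + W/2 = -30 − (-32) + 5 = 7.
GR = (1 − 1/5) × 7² / 20 = 0.8 × 49 / 20 = 1.96 dB.
Output = -30 − 1.96 = -31.96 dB.

-31.96 dB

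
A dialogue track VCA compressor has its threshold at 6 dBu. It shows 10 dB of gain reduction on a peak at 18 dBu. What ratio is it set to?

6:1

Input overshoot = 18 − 6 = 12 dB.
Output overshoot = 12 − 10 = 2 dB.
Ratio = input overshoot / output overshoot = 12 / 2 = 6.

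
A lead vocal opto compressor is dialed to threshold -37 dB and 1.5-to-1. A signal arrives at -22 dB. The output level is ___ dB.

-27 dB

The input is 15 dB above the -37 dB threshold.
At 1.5:1 the overshoot is divided by 1.5, leaving 10 dB above threshold.
Output = -37 + 10 = -27 dB.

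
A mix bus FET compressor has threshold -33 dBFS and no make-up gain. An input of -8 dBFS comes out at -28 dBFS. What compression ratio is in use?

5:1

Input overshoot = -8 − (-33) = 25 dB; output overshoot = -28 − (-33) = 5 dB.
Ratio = 25 / 5 = 5.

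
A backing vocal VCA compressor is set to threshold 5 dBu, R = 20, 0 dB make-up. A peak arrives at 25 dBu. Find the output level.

Overshoot: 25 − 5 = 20 dB.
At 20:1 the overshoot is divided by 20, leaving 1 dB above threshold.
Output = 5 + 1 = 6 dBu.

6 dBu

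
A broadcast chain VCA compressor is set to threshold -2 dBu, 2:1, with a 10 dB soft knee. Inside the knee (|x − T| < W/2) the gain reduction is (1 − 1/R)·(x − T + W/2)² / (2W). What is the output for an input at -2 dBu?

-2.625 dBu

x − T + W/2 = -2 − (-2) + 5 = 5.
GR = (1 − 1/2) × 5² / 20 = 0.5 × 25 / 20 = 0.625 dB.
Output = -2 − 0.625 = -2.625 dBu.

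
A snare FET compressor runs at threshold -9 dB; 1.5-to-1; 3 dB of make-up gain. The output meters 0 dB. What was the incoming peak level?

Stripping the +3 dB make-up gives -3 dB at the gain stage.
That's 6 dB above the -9 dB threshold.
Before 1.5:1 compression the overshoot was 6 × 1.5 = 9 dB, so input = -9 + 9 = 0 dB.

0 dB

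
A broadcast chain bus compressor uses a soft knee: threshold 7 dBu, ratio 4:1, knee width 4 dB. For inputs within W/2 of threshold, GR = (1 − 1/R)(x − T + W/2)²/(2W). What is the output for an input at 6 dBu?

5.90625 dBu

x − T + W/2 = 6 − 7 + 2 = 1.
GR = (1 − 1/4) × 1² / 8 = 0.75 × 1 / 8 = 0.09375 dB.
Output = 6 − 0.09375 = 5.90625 dBu.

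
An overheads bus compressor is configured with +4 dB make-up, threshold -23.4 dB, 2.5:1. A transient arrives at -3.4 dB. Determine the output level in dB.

-11.4 dB

Overshoot: -3.4 − (-23.4) = 20 dB.
2.5:1 compression reduces that to 20/2.5 = 8 dB over.
Output = -23.4 + 8 = -15.4 dB; make-up adds 4 dB, giving -11.4 dB.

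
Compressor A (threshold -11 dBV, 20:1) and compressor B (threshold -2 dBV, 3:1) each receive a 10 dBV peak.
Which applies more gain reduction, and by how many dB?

A: 21 dB over, compressed to 1.05 dB over, so 19.95 dB of GR.
B: 12 dB over, compressed to 4 dB over, so 8 dB of GR.
A applies 11.95 dB more gain reduction.

A, by 11.95 dB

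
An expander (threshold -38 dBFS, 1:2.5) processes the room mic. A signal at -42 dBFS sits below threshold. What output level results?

Undershoot = (-38) − (-42) = 4 dB.
At 1:2.5, that expands to 10 dB under threshold.
Output = -38 − 10 = -48 dBFS.

-48 dBFS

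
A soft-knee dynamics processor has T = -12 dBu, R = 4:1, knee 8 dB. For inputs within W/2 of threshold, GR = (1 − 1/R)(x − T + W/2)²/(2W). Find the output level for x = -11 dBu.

x − T + W/2 = -11 − (-12) + 4 = 5.
GR = (1 − 1/4) × 5² / 16 = 0.75 × 25 / 16 = 1.171875 dB.
Output = -11 − 1.171875 = -12.171875 dBu.

-12.171875 dBu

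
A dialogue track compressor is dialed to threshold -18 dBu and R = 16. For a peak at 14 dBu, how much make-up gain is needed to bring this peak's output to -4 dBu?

12 dB

Overshoot 32 dB → 32/16 = 2 dB after compression, so the compressed level is -18 + 2 = -16 dBu.
Make-up = target − compressed = -4 − (-16) = 12 dB.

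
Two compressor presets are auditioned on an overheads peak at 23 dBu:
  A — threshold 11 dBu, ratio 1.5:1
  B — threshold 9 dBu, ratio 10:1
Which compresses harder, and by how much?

A: overshoot 12 dB → output overshoot 8 dB → GR 4 dB.
B: overshoot 14 dB → output overshoot 1.4 dB → GR 12.6 dB.
B applies 8.6 dB more gain reduction.

B, by 8.6 dB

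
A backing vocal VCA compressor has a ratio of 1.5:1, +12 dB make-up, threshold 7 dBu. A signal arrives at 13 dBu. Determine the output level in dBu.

23 dBu

13 dBu sits 6 dB over threshold.
At 1.5:1 the overshoot is divided by 1.5, leaving 4 dB above threshold.
Output = 7 + 4 = 11 dBu; make-up adds 12 dB, giving 23 dBu.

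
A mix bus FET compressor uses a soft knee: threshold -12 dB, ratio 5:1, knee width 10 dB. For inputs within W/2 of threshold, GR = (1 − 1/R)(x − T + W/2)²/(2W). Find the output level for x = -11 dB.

x − T + W/2 = -11 − (-12) + 5 = 6.
GR = (1 − 1/5) × 6² / 20 = 0.8 × 36 / 20 = 1.44 dB.
Output = -11 − 1.44 = -12.44 dB.

-12.44 dB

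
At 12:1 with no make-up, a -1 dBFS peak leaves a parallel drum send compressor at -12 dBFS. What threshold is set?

-13 dBFS

Input is 12 dB above T (since output overshoot × R = input overshoot: (-12 − T)·12 = -1 − T gives T = -13 dBFS).
Check: -13 + (-1 − (-13))/12 = -13 + 1 = -12 dBFS. ✓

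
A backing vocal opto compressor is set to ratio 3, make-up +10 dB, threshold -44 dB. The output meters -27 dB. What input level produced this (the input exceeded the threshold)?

-23 dB

Stripping the +10 dB make-up gives -37 dB at the gain stage.
That's 7 dB above the -44 dB threshold.
Undo the ratio: input overshoot = 7 × 3 = 21 dB, giving input = -23 dB.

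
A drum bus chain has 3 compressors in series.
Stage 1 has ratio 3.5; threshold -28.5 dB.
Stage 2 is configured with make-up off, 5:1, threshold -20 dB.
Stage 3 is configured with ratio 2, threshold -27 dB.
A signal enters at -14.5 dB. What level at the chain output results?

Stage 1: -14.5 dB is 14 dB over -28.5 dB; at 3.5:1 that becomes 4 dB over, giving -24.5 dB.
Stage 2: -24.5 dB ≤ -20 dB, so stage 2 doesn't engage; output -24.5 dB.
Stage 3: overshoot 2.5 dB → 2.5/2 = 1.25 dB → -25.75 dB.

-25.75 dB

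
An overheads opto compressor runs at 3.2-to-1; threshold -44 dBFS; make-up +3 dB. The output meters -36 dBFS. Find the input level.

Before make-up, the level was -36 − 3 = -39 dBFS.
That's 5 dB above the -44 dBFS threshold.
Undo the ratio: input overshoot = 5 × 3.2 = 16 dB, giving input = -28 dBFS.

-28 dBFS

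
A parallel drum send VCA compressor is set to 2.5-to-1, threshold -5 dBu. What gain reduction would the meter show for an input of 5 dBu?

Overshoot = 5 − (-5) = 10 dB.
A 2.5:1 ratio leaves 4 dB of that excess.
So the signal is attenuated by 10 − 4 = 6 dB.

6 dB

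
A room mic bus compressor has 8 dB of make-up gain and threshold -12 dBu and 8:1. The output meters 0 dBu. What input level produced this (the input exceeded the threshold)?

Before make-up, the level was 0 − 8 = -8 dBu.
The compressed level sits -8 − (-12) = 4 dB over threshold.
Input overshoot = R × output overshoot = 32 dB → input = -12 + 32 = 20 dBu.

20 dBu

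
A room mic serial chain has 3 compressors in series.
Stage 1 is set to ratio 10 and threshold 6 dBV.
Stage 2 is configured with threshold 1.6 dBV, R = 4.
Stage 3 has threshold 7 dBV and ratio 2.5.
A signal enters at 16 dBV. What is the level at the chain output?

2.95 dBV

Stage 1: overshoot 10 dB → 10/10 = 1 dB → 7 dBV.
Stage 2: 7 dBV is 5.4 dB over 1.6 dBV; at 4:1 that becomes 1.35 dB over, giving 2.95 dBV.
Stage 3: 2.95 dBV ≤ 7 dBV, so stage 3 doesn't engage; output 2.95 dBV.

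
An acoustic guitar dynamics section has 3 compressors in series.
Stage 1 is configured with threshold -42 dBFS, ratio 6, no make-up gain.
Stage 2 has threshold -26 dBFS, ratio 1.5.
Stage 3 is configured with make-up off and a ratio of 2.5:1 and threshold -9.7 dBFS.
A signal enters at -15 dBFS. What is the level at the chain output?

Stage 1: overshoot 27 dB → 27/6 = 4.5 dB → -37.5 dBFS.
Stage 2: below threshold (-37.5 ≤ -26); passes unchanged; output -37.5 dBFS.
Stage 3: below threshold (-37.5 ≤ -9.7); passes unchanged; output -37.5 dBFS.

-37.5 dBFS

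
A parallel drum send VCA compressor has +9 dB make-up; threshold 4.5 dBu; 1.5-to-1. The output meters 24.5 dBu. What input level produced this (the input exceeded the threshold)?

Before make-up, the level was 24.5 − 9 = 15.5 dBu.
The compressed level sits 15.5 − 4.5 = 11 dB over threshold.
Undo the ratio: input overshoot = 11 × 1.5 = 16.5 dB, giving input = 21 dBu.

21 dBu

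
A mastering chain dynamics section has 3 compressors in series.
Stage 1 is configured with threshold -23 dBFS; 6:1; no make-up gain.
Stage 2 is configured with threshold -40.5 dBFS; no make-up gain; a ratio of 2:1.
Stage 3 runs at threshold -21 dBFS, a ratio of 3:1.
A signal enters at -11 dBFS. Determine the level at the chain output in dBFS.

-30.75 dBFS

Stage 1: -11 dBFS is 12 dB over -23 dBFS; at 6:1 that becomes 2 dB over, giving -21 dBFS.
Stage 2: 19.5 dB above -40.5 dBFS, reduced 2:1 to 9.75 dB above → -30.75 dBFS.
Stage 3: below threshold (-30.75 ≤ -21); passes unchanged; output -30.75 dBFS.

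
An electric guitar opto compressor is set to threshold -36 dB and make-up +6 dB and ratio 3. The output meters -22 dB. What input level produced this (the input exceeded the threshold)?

Stripping the +6 dB make-up gives -28 dB at the gain stage.
The compressed level sits -28 − (-36) = 8 dB over threshold.
Undo the ratio: input overshoot = 8 × 3 = 24 dB, giving input = -12 dB.

-12 dB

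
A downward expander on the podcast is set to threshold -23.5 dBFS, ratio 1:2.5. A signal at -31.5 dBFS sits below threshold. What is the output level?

Below threshold, a 1:2.5 expander applies gain = (2.5−1)×(T − x) of attenuation.
(2.5−1) × 8 = 12 dB, so output = -31.5 − 12 = -43.5 dBFS.

-43.5 dBFS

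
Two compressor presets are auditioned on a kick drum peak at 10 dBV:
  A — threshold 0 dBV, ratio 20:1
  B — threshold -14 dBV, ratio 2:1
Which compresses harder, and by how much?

B, by 2.5 dB

A: overshoot 10 dB → output overshoot 0.5 dB → GR 9.5 dB.
B: overshoot 24 dB → output overshoot 12 dB → GR 12 dB.
B applies 2.5 dB more gain reduction.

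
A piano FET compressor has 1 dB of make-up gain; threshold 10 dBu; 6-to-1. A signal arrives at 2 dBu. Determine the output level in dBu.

3 dBu

2 dBu is 8 dB below the 10 dBu threshold, so no gain reduction is applied.
Make-up gain adds 1 dB: 2 + 1 = 3 dBu.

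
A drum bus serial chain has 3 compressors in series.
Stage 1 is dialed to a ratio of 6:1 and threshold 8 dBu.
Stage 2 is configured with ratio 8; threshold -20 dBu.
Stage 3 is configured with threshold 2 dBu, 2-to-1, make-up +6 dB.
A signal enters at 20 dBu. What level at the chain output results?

-10.25 dBu

Stage 1: overshoot 12 dB → 12/6 = 2 dB → 10 dBu.
Stage 2: overshoot 30 dB → 30/8 = 3.75 dB → -16.25 dBu.
Stage 3: -16.25 dBu ≤ 2 dBu, so stage 3 doesn't engage; make-up brings it to -10.25 dBu.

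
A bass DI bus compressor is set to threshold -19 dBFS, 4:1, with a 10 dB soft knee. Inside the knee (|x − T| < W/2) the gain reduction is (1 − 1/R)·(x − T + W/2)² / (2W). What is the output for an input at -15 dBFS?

-18.0375 dBFS

x − T + W/2 = -15 − (-19) + 5 = 9.
GR = (1 − 1/4) × 9² / 20 = 0.75 × 81 / 20 = 3.0375 dB.
Output = -15 − 3.0375 = -18.0375 dBFS.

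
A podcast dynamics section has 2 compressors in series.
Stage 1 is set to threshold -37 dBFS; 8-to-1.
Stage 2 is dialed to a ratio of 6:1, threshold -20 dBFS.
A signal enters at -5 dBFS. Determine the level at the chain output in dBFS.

Stage 1: -5 dBFS is 32 dB over -37 dBFS; at 8:1 that becomes 4 dB over, giving -33 dBFS.
Stage 2: -33 dBFS ≤ -20 dBFS, so stage 2 doesn't engage; output -33 dBFS.

-33 dBFS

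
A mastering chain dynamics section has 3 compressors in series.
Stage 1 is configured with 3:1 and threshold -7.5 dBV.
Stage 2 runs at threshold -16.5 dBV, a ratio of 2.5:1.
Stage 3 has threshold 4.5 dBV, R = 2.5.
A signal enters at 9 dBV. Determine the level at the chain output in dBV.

-10.7 dBV

Stage 1: 16.5 dB above -7.5 dBV, reduced 3:1 to 5.5 dB above → -2 dBV.
Stage 2: -2 dBV is 14.5 dB over -16.5 dBV; at 2.5:1 that becomes 5.8 dB over, giving -10.7 dBV.
Stage 3: below threshold (-10.7 ≤ 4.5); passes unchanged; output -10.7 dBV.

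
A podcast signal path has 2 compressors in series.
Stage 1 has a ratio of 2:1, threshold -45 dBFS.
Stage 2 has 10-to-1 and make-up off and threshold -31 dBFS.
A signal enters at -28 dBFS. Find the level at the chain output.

Stage 1: overshoot 17 dB → 17/2 = 8.5 dB → -36.5 dBFS.
Stage 2: below threshold (-36.5 ≤ -31); passes unchanged; output -36.5 dBFS.

-36.5 dBFS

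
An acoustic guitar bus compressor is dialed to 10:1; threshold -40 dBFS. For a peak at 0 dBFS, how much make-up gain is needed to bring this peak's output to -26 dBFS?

The peak compresses to -40 + 40/10 = -36 dBFS.
To reach -26 dBFS requires -26 − (-36) = 10 dB of make-up.

10 dB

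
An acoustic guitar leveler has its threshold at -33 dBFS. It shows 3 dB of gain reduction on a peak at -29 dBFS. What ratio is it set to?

Input overshoot = -29 − (-33) = 4 dB.
Output overshoot = 4 − 3 = 1 dB.
Ratio = input overshoot / output overshoot = 4 / 1 = 4.

4:1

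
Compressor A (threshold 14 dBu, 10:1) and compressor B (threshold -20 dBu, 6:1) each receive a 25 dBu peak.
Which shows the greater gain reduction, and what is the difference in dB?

B, by 27.6 dB

A: GR = 11 − 11/10 = 9.9 dB.
B: GR = 45 − 45/6 = 37.5 dB.
B applies 27.6 dB more gain reduction.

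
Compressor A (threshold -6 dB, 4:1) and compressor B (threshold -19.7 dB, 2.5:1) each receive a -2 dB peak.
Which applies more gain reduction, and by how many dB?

A: 4 dB over, compressed to 1 dB over, so 3 dB of GR.
B: 17.7 dB over, compressed to 7.08 dB over, so 10.62 dB of GR.
B applies 7.62 dB more gain reduction.

B, by 7.62 dB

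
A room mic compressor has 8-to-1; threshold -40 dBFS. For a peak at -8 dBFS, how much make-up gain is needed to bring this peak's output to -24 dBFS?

The peak compresses to -40 + 32/8 = -36 dBFS.
To reach -24 dBFS requires -24 − (-36) = 12 dB of make-up.

12 dB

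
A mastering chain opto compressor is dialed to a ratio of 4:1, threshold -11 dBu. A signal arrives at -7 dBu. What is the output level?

-10 dBu

Overshoot: -7 − (-11) = 4 dB.
The 4 dB excess becomes 1 dB after 4:1 reduction.
That puts the output at -10 dBu.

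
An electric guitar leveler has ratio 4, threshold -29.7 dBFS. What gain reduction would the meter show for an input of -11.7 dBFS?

13.5 dB

Overshoot = -11.7 − (-29.7) = 18 dB.
At 4:1, output sits 18/4 = 4.5 dB above threshold.
So the signal is attenuated by 18 − 4.5 = 13.5 dB.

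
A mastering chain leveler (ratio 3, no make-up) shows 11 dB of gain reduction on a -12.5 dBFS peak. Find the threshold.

-29 dBFS

Let T be the threshold. Output overshoot = (input overshoot)/R, so -23.5 − T = (-12.5 − T)/3.
3·(-23.5 − T) = -12.5 − T → 2·T = -70.5 − (-12.5) = -58.
T = -58/2 = -29 dBFS.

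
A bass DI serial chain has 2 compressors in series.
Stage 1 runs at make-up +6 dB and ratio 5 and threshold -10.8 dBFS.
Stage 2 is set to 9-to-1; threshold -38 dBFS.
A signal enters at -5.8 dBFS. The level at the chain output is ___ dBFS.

-34.2 dBFS

Stage 1: -5.8 dBFS is 5 dB over -10.8 dBFS; at 5:1 that becomes 1 dB over, giving -9.8 dBFS; +6 dB make-up → -3.8 dBFS.
Stage 2: -3.8 dBFS is 34.2 dB over -38 dBFS; at 9:1 that becomes 3.8 dB over, giving -34.2 dBFS.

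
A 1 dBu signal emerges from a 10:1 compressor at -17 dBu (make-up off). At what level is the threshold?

-19 dBu

Input is 20 dB above T (since output overshoot × R = input overshoot: (-17 − T)·10 = 1 − T gives T = -19 dBu).
Check: -19 + (1 − (-19))/10 = -19 + 2 = -17 dBu. ✓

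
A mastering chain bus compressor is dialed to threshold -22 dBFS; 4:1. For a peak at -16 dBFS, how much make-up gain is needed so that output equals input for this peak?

Overshoot 6 dB → 6/4 = 1.5 dB after compression, so the compressed level is -22 + 1.5 = -20.5 dBFS.
Make-up = target − compressed = -16 − (-20.5) = 4.5 dB.

4.5 dB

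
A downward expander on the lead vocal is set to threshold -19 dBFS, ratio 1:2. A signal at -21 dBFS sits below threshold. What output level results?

-23 dBFS

The input is 2 dB below the -19 dBFS threshold.
A 1:2 expander multiplies undershoot by 2: 2 × 2 = 4 dB below threshold.
Output = -19 − 4 = -23 dBFS.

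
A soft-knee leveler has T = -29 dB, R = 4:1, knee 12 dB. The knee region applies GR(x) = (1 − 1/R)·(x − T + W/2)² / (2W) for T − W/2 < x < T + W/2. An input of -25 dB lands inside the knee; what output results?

x − T + W/2 = -25 − (-29) + 6 = 10.
GR = (1 − 1/4) × 10² / 24 = 0.75 × 100 / 24 = 3.125 dB.
Output = -25 − 3.125 = -28.125 dB.

-28.125 dB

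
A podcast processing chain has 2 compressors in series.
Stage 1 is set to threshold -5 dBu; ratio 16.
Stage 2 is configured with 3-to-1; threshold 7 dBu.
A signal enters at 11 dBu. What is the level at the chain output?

-4 dBu

Stage 1: 16 dB above -5 dBu, reduced 16:1 to 1 dB above → -4 dBu.
Stage 2: below threshold (-4 ≤ 7); passes unchanged; output -4 dBu.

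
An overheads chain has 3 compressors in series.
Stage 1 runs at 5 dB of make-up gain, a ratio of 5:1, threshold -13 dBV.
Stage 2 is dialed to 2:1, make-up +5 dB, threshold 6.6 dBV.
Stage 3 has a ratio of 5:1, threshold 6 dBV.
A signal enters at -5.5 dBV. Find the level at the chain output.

Stage 1: overshoot 7.5 dB → 7.5/5 = 1.5 dB → -11.5 dBV; +5 dB make-up → -6.5 dBV.
Stage 2: -6.5 dBV ≤ 6.6 dBV, so stage 2 doesn't engage; make-up brings it to -1.5 dBV.
Stage 3: -1.5 dBV ≤ 6 dBV, so stage 3 doesn't engage; output -1.5 dBV.

-1.5 dBV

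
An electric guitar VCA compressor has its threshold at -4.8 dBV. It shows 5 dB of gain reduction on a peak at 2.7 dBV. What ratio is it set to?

Input overshoot = 2.7 − (-4.8) = 7.5 dB.
Output overshoot = 7.5 − 5 = 2.5 dB.
Ratio = input overshoot / output overshoot = 7.5 / 2.5 = 3.

3:1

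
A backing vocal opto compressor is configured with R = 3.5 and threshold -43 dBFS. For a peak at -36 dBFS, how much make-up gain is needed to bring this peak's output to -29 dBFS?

12 dB

Without make-up, output = threshold + overshoot/3.5 = -43 + 2 = -41 dBFS.
Gap to target: 12 dB.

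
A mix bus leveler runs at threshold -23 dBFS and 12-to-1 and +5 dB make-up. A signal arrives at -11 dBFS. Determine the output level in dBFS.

-17 dBFS

The input is 12 dB above the -23 dBFS threshold.
The 12 dB excess becomes 1 dB after 12:1 reduction.
Output = -23 + 1 = -22 dBFS; make-up adds 5 dB, giving -17 dBFS.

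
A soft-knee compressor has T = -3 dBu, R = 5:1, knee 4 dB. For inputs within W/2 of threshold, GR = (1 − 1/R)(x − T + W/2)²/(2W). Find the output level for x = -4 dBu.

x − T + W/2 = -4 − (-3) + 2 = 1.
GR = (1 − 1/5) × 1² / 8 = 0.8 × 1 / 8 = 0.1 dB.
Output = -4 − 0.1 = -4.1 dBu.

-4.1 dBu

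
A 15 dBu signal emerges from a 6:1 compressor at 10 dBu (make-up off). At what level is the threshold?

9 dBu

Gain reduction = 15 − 10 = 5 dB; output overshoot = GR / (R − 1) = 5 / 5 = 1 dB.
Threshold = output − output overshoot = 10 − 1 = 9 dBu.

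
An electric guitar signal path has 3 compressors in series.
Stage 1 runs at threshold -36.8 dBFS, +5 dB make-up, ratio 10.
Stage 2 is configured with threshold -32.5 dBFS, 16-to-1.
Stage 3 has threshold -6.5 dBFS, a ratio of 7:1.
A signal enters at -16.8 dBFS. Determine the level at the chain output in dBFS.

Stage 1: 20 dB above -36.8 dBFS, reduced 10:1 to 2 dB above → -34.8 dBFS; +5 dB make-up → -29.8 dBFS.
Stage 2: overshoot 2.7 dB → 2.7/16 = 0.16875 dB → -32.33125 dBFS.
Stage 3: below threshold (-32.33125 ≤ -6.5); passes unchanged; output -32.33125 dBFS.

-32.33125 dBFS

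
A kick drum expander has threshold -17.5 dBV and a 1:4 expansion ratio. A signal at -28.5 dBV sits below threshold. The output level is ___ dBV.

-61.5 dBV

The input is 11 dB below the -17.5 dBV threshold.
A 1:4 expander multiplies undershoot by 4: 11 × 4 = 44 dB below threshold.
Output = -17.5 − 44 = -61.5 dBV.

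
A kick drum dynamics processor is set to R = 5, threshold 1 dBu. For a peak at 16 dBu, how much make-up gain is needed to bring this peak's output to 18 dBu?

Overshoot 15 dB → 15/5 = 3 dB after compression, so the compressed level is 1 + 3 = 4 dBu.
Make-up = target − compressed = 18 − 4 = 14 dB.

14 dB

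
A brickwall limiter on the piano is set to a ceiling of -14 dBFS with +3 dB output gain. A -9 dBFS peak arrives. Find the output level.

The limiter clamps the peak to its -14 dBFS ceiling.
Output gain then adds 3 dB: -14 + 3 = -11 dBFS.

-11 dBFS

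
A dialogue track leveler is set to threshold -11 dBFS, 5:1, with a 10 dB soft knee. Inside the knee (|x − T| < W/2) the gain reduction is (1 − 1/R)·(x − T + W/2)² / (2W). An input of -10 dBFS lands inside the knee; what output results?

x − T + W/2 = -10 − (-11) + 5 = 6.
GR = (1 − 1/5) × 6² / 20 = 0.8 × 36 / 20 = 1.44 dB.
Output = -10 − 1.44 = -11.44 dBFS.

-11.44 dBFS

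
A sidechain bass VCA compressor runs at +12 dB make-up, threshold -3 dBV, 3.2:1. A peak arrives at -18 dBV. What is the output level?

-18 dBV is 15 dB below the -3 dBV threshold, so no gain reduction is applied.
Make-up gain adds 12 dB: -18 + 12 = -6 dBV.

-6 dBV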